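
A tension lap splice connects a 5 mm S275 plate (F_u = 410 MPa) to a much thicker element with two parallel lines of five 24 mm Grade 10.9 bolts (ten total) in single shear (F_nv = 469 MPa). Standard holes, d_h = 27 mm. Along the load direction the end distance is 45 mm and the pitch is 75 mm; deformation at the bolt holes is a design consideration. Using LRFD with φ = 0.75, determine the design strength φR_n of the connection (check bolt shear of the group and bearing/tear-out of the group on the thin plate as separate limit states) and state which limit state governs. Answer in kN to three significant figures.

Bolt shear: A_b = π·24²/4 = 452.4 mm²; R_n = 469 × 452.4 × 10 × 1 / 1000 = 2122 kN → 0.75 × 2122 = 1590 kN.
Bearing (1.2 l_c t F_u ≤ 2.4 d t F_u): upper limit = 2.4·24·5·410 / 1000 = 118.1 kN.
  Edge l_c = 45 − 27/2 = 31.5 → r_n = 77.49 kN; interior l_c = 75 − 27 = 48 → r_n = 118.1 kN.
  R_n,bearing = 2·77.49 + 8·118.1 = 1100 kN → 0.75 × 1100 = 825 kN.
Bearing governs: 825 kN.

825 kN (bearing governs)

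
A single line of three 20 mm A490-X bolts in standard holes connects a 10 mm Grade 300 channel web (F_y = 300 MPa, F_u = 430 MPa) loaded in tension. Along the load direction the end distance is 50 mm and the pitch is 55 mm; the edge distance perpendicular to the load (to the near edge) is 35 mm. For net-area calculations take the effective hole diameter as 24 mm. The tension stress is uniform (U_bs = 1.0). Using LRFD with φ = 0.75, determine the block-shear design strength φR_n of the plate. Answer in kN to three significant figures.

268 kN

Shear plane L_v = 50 + 2·55 = 160 mm; A_gv = 160 × 10 = 1600 mm².
A_nv = (160 − 2.5·24) × 10 = 1000 mm².
A_nt = (35 − 0.5·24) × 10 = 230 mm².
0.6 F_u A_nv = 258 kN; 0.6 F_y A_gv = 288 kN → shear rupture governs the shear term.
R_n = 258 + 1.0 × 430 × 230 / 1000 = 356.9 kN.
Design strength φR_n = 0.75 × 356.9 = 268 kN.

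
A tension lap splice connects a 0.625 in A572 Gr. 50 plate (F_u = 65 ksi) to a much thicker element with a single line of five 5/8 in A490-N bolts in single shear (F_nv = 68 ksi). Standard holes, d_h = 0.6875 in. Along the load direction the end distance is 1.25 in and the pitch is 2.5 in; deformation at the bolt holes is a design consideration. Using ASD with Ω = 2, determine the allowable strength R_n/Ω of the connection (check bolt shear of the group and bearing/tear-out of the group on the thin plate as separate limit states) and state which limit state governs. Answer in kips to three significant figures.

52.2 kips (bolt shear governs)

Bolt shear: A_b = π·0.625²/4 = 0.3068 in²; R_n = 68 × 0.3068 × 5 × 1 = 104.3 kips → 104.3 / 2 = 52.2 kips.
Bearing (1.2 l_c t F_u ≤ 2.4 d t F_u): upper limit = 2.4·0.625·0.625·65 = 60.94 kips.
  Edge l_c = 1.25 − 0.6875/2 = 0.9062 → r_n = 44.18 kips; interior l_c = 2.5 − 0.6875 = 1.812 → r_n = 60.94 kips.
  R_n,bearing = 1·44.18 + 4·60.94 = 287.9 kips → 287.9 / 2 = 144 kips.
Bolt shear governs: 52.2 kips.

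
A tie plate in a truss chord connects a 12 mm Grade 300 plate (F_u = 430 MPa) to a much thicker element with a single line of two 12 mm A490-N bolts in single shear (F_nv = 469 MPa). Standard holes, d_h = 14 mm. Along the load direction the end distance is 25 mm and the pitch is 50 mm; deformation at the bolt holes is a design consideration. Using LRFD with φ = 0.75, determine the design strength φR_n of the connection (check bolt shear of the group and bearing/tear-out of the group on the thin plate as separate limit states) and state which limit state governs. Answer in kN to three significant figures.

Bolt shear: A_b = π·12²/4 = 113.1 mm²; R_n = 469 × 113.1 × 2 × 1 / 1000 = 106.1 kN → 0.75 × 106.1 = 79.6 kN.
Bearing (1.2 l_c t F_u ≤ 2.4 d t F_u): upper limit = 2.4·12·12·430 / 1000 = 148.6 kN.
  Edge l_c = 25 − 14/2 = 18 → r_n = 111.5 kN; interior l_c = 50 − 14 = 36 → r_n = 148.6 kN.
  R_n,bearing = 1·111.5 + 1·148.6 = 260.1 kN → 0.75 × 260.1 = 195 kN.
Bolt shear governs: 79.6 kN.

79.6 kN (bolt shear governs)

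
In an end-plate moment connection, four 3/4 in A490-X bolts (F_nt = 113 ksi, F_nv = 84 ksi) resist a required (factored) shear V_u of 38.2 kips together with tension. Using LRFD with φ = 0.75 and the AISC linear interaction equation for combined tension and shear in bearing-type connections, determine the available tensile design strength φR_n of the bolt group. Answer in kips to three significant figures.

143 kips

A_b = π·0.75²/4 = 0.4418 in²; f_rv = 38.2 / (4 × 0.4418) = 21.62 ksi.
F'_nt = 1.3 F_nt − (F_nt / φF_nv) f_rv = 1.3·113 − (113/(0.75·84))·21.62 = 108.1 ksi, capped at F_nt → F'_nt = 108.1 ksi.
R_n = F'_nt · A_b · n = 108.1 × 0.4418 × 4 = 191.1 kips.
Design strength φR_n = 0.75 × 191.1 = 143 kips.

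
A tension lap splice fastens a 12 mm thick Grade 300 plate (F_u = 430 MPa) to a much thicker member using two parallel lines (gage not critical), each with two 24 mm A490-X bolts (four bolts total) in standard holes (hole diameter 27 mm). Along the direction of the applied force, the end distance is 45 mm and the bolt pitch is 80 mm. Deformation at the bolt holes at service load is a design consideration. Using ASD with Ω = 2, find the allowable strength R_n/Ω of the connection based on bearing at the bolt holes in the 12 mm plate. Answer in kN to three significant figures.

Per bolt r_n = 1.2 l_c t F_u ≤ 2.4 d t F_u; upper limit = 2.4 × 24 × 12 × 430 / 1000 = 297.2 kN.
Edge bolt: l_c = 45 − 27/2 = 31.5 mm → 1.2 × 31.5 × 12 × 430 / 1000 = 195 → r_n = 195 kN.
Interior bolts: l_c = 80 − 27 = 53 mm → 1.2 × 53 × 12 × 430 / 1000 = 328.2 → r_n = 297.2 kN.
R_n = 2 × 195 + 2 × 297.2 = 984.5 kN.
Allowable strength R_n/Ω = 984.5 / 2 = 492 kN.

492 kN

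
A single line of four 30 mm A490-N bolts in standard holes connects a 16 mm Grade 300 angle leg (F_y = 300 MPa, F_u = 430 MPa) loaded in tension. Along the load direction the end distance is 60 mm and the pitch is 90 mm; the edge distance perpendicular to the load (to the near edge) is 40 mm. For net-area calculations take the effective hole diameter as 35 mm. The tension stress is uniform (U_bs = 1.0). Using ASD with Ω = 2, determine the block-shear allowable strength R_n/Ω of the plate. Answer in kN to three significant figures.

Shear plane L_v = 60 + 3·90 = 330 mm; A_gv = 330 × 16 = 5280 mm².
A_nv = (330 − 3.5·35) × 16 = 3320 mm².
A_nt = (40 − 0.5·35) × 16 = 360 mm².
0.6 F_u A_nv = 856.6 kN; 0.6 F_y A_gv = 950.4 kN → shear rupture governs the shear term.
R_n = 856.6 + 1.0 × 430 × 360 / 1000 = 1011 kN.
Allowable strength R_n/Ω = 1011 / 2 = 506 kN.

506 kN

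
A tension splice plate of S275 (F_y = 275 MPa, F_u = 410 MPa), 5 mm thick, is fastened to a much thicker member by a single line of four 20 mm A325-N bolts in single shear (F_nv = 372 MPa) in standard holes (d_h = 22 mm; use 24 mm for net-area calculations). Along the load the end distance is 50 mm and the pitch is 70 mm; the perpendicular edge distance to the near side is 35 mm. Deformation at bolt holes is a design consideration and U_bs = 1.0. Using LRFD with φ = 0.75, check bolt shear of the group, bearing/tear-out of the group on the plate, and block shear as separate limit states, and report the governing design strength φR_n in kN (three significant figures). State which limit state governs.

Bolt shear: A_b = π·20²/4 = 314.2 mm²; R_n = 372 × 314.2 × 4 × 1 / 1000 = 467.5 kN → 0.75 × 467.5 = 351 kN.
Bearing: edge l_c = 39, r_n = 95.94 kN; interior l_c = 48, r_n = 98.4 kN; R_n = 95.94 + 3·98.4 = 391.1 kN → 293 kN.
Block shear: A_gv = 1300, A_nv = 880, A_nt = 115 mm²; R_n = min(0.6F_uA_nv, 0.6F_yA_gv) + U_bs·F_u·A_nt = 261.6 kN → 196 kN.
Block shear governs: 196 kN.

196 kN (block shear governs)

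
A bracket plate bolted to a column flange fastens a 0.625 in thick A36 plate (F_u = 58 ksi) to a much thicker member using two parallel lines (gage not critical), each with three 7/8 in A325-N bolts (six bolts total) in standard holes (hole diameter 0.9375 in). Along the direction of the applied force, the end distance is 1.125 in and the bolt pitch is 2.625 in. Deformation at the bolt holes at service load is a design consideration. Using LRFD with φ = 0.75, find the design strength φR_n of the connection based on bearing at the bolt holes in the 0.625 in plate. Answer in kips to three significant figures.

263 kips

Per bolt r_n = 1.2 l_c t F_u ≤ 2.4 d t F_u; upper limit = 2.4 × 0.875 × 0.625 × 58 = 76.12 kips.
Edge bolt: l_c = 1.125 − 0.9375/2 = 0.6562 in → 1.2 × 0.6562 × 0.625 × 58 = 28.55 → r_n = 28.55 kips.
Interior bolts: l_c = 2.625 − 0.9375 = 1.688 in → 1.2 × 1.688 × 0.625 × 58 = 73.41 → r_n = 73.41 kips.
R_n = 2 × 28.55 + 4 × 73.41 = 350.7 kips.
Design strength φR_n = 0.75 × 350.7 = 263 kips.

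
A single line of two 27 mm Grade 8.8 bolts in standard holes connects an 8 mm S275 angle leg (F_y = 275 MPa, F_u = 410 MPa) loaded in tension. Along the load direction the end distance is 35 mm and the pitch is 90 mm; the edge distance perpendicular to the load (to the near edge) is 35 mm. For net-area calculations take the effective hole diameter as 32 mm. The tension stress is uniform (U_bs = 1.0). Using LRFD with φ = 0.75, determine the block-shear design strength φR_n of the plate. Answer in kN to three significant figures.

160 kN

Shear plane L_v = 35 + 1·90 = 125 mm; A_gv = 125 × 8 = 1000 mm².
A_nv = (125 − 1.5·32) × 8 = 616 mm².
A_nt = (35 − 0.5·32) × 8 = 152 mm².
0.6 F_u A_nv = 151.5 kN; 0.6 F_y A_gv = 165 kN → shear rupture governs the shear term.
R_n = 151.5 + 1.0 × 410 × 152 / 1000 = 213.9 kN.
Design strength φR_n = 0.75 × 213.9 = 160 kN.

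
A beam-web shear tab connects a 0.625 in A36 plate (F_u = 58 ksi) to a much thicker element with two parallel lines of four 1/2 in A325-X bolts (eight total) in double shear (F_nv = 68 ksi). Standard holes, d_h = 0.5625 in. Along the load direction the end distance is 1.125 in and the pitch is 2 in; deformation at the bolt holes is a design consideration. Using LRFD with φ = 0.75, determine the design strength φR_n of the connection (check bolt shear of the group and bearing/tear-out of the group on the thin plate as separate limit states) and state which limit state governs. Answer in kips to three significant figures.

Bolt shear: A_b = π·0.5²/4 = 0.1963 in²; R_n = 68 × 0.1963 × 8 × 2 = 213.6 kips → 0.75 × 213.6 = 160 kips.
Bearing (1.2 l_c t F_u ≤ 2.4 d t F_u): upper limit = 2.4·0.5·0.625·58 = 43.5 kips.
  Edge l_c = 1.125 − 0.5625/2 = 0.8438 → r_n = 36.7 kips; interior l_c = 2 − 0.5625 = 1.438 → r_n = 43.5 kips.
  R_n,bearing = 2·36.7 + 6·43.5 = 334.4 kips → 0.75 × 334.4 = 251 kips.
Bolt shear governs: 160 kips.

160 kips (bolt shear governs)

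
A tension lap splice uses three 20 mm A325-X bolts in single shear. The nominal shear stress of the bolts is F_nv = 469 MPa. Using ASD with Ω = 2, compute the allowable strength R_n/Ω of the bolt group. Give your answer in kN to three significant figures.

A_b = π × 20² / 4 = 314.2 mm².
R_n = F_nv · A_b · n · n_s = 469 × 314.2 × 3 × 1 / 1000 = 442 kN.
Allowable strength R_n/Ω = 442 / 2 = 221 kN.

221 kN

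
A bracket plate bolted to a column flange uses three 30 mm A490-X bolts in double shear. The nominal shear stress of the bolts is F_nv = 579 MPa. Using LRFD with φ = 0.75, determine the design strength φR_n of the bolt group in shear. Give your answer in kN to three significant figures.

A_b = π × 30² / 4 = 706.9 mm².
R_n = F_nv · A_b · n · n_s = 579 × 706.9 × 3 × 2 / 1000 = 2456 kN.
Design strength φR_n = 0.75 × 2456 = 1840 kN.

1840 kN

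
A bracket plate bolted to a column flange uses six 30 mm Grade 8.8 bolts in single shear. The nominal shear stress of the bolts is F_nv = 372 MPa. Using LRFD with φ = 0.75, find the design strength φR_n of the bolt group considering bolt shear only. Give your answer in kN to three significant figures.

A_b = π × 30² / 4 = 706.9 mm².
R_n = F_nv · A_b · n · n_s = 372 × 706.9 × 6 × 1 / 1000 = 1578 kN.
Design strength φR_n = 0.75 × 1578 = 1180 kN.

1180 kN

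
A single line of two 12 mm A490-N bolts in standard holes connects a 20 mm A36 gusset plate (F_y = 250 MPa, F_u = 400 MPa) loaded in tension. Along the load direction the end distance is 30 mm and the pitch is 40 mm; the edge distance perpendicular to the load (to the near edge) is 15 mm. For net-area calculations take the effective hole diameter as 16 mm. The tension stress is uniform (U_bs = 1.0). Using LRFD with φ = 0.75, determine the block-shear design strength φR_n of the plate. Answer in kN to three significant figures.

Shear plane L_v = 30 + 1·40 = 70 mm; A_gv = 70 × 20 = 1400 mm².
A_nv = (70 − 1.5·16) × 20 = 920 mm².
A_nt = (15 − 0.5·16) × 20 = 140 mm².
0.6 F_u A_nv = 220.8 kN; 0.6 F_y A_gv = 210 kN → shear yielding governs the shear term.
R_n = 210 + 1.0 × 400 × 140 / 1000 = 266 kN.
Design strength φR_n = 0.75 × 266 = 200 kN.

200 kN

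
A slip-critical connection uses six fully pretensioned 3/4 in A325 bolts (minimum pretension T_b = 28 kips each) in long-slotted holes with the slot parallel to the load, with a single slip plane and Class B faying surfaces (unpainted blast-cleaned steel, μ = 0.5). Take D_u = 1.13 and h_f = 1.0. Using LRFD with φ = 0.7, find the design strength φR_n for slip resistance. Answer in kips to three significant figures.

R_n = μ · D_u · h_f · T_b · n_s · n_b = 0.5 × 1.13 × 1.0 × 28 × 1 × 6 = 94.92 kips.
Design strength φR_n = 0.7 × 94.92 = 66.4 kips.

66.4 kips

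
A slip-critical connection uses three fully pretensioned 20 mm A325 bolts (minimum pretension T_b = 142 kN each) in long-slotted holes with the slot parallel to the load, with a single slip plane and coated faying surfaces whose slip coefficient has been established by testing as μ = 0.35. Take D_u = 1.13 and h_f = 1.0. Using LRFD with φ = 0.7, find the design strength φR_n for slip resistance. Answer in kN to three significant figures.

R_n = μ · D_u · h_f · T_b · n_s · n_b = 0.35 × 1.13 × 1.0 × 142 × 1 × 3 = 168.5 kN.
Design strength φR_n = 0.7 × 168.5 = 118 kN.

118 kN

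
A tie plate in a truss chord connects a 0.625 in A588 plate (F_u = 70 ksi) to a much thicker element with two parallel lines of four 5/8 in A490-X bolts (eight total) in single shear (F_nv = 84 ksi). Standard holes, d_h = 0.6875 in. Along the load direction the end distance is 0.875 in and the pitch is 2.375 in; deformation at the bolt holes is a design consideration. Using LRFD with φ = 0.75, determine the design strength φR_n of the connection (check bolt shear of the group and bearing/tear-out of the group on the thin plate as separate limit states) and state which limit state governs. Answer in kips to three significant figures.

155 kips (bolt shear governs)

Bolt shear: A_b = π·0.625²/4 = 0.3068 in²; R_n = 84 × 0.3068 × 8 × 1 = 206.2 kips → 0.75 × 206.2 = 155 kips.
Bearing (1.2 l_c t F_u ≤ 2.4 d t F_u): upper limit = 2.4·0.625·0.625·70 = 65.62 kips.
  Edge l_c = 0.875 − 0.6875/2 = 0.5312 → r_n = 27.89 kips; interior l_c = 2.375 − 0.6875 = 1.688 → r_n = 65.62 kips.
  R_n,bearing = 2·27.89 + 6·65.62 = 449.5 kips → 0.75 × 449.5 = 337 kips.
Bolt shear governs: 155 kips.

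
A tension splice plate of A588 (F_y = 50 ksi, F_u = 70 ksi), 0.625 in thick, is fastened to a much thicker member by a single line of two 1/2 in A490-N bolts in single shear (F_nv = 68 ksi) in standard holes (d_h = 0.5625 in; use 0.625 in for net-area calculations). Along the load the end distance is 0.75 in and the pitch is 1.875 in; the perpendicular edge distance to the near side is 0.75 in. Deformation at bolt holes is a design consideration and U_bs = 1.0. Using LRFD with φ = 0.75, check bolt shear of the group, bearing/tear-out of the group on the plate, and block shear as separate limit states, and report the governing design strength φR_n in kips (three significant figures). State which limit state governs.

20 kips (bolt shear governs)

Bolt shear: A_b = π·0.5²/4 = 0.1963 in²; R_n = 68 × 0.1963 × 2 × 1 = 26.7 kips → 0.75 × 26.7 = 20 kips.
Bearing: edge l_c = 0.4688, r_n = 24.61 kips; interior l_c = 1.312, r_n = 52.5 kips; R_n = 24.61 + 1·52.5 = 77.11 kips → 57.8 kips.
Block shear: A_gv = 1.641, A_nv = 1.055, A_nt = 0.2734 in²; R_n = min(0.6F_uA_nv, 0.6F_yA_gv) + U_bs·F_u·A_nt = 63.44 kips → 47.6 kips.
Bolt shear governs: 20 kips.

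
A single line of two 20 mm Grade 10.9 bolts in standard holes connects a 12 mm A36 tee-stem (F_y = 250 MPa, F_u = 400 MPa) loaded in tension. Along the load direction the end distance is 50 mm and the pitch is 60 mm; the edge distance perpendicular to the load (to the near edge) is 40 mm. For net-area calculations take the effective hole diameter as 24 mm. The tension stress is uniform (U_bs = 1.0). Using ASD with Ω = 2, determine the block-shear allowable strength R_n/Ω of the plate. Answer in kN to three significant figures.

166 kN

Shear plane L_v = 50 + 1·60 = 110 mm; A_gv = 110 × 12 = 1320 mm².
A_nv = (110 − 1.5·24) × 12 = 888 mm².
A_nt = (40 − 0.5·24) × 12 = 336 mm².
0.6 F_u A_nv = 213.1 kN; 0.6 F_y A_gv = 198 kN → shear yielding governs the shear term.
R_n = 198 + 1.0 × 400 × 336 / 1000 = 332.4 kN.
Allowable strength R_n/Ω = 332.4 / 2 = 166 kN.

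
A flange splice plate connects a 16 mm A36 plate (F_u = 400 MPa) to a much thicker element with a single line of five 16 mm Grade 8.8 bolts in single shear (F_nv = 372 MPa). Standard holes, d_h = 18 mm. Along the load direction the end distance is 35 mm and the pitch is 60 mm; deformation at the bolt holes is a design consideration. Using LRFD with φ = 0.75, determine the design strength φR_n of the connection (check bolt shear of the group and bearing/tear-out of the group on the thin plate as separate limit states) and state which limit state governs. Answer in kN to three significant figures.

280 kN (bolt shear governs)

Bolt shear: A_b = π·16²/4 = 201.1 mm²; R_n = 372 × 201.1 × 5 × 1 / 1000 = 374 kN → 0.75 × 374 = 280 kN.
Bearing (1.2 l_c t F_u ≤ 2.4 d t F_u): upper limit = 2.4·16·16·400 / 1000 = 245.8 kN.
  Edge l_c = 35 − 18/2 = 26 → r_n = 199.7 kN; interior l_c = 60 − 18 = 42 → r_n = 245.8 kN.
  R_n,bearing = 1·199.7 + 4·245.8 = 1183 kN → 0.75 × 1183 = 887 kN.
Bolt shear governs: 280 kN.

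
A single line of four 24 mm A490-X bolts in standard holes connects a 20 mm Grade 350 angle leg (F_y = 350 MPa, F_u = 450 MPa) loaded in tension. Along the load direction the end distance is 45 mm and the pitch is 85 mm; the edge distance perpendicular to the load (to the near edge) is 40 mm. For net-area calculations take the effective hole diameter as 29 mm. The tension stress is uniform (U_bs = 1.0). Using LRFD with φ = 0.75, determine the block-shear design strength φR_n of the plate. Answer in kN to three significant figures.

976 kN

Shear plane L_v = 45 + 3·85 = 300 mm; A_gv = 300 × 20 = 6000 mm².
A_nv = (300 − 3.5·29) × 20 = 3970 mm².
A_nt = (40 − 0.5·29) × 20 = 510 mm².
0.6 F_u A_nv = 1072 kN; 0.6 F_y A_gv = 1260 kN → shear rupture governs the shear term.
R_n = 1072 + 1.0 × 450 × 510 / 1000 = 1301 kN.
Design strength φR_n = 0.75 × 1301 = 976 kN.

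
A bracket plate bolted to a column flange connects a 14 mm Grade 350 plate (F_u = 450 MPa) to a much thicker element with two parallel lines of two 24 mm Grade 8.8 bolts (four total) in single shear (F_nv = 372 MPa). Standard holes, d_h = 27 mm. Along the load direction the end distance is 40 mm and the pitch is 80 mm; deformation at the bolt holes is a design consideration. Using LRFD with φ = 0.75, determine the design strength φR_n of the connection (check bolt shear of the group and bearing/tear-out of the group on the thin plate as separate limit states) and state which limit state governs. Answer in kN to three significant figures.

Bolt shear: A_b = π·24²/4 = 452.4 mm²; R_n = 372 × 452.4 × 4 × 1 / 1000 = 673.2 kN → 0.75 × 673.2 = 505 kN.
Bearing (1.2 l_c t F_u ≤ 2.4 d t F_u): upper limit = 2.4·24·14·450 / 1000 = 362.9 kN.
  Edge l_c = 40 − 27/2 = 26.5 → r_n = 200.3 kN; interior l_c = 80 − 27 = 53 → r_n = 362.9 kN.
  R_n,bearing = 2·200.3 + 2·362.9 = 1126 kN → 0.75 × 1126 = 845 kN.
Bolt shear governs: 505 kN.

505 kN (bolt shear governs)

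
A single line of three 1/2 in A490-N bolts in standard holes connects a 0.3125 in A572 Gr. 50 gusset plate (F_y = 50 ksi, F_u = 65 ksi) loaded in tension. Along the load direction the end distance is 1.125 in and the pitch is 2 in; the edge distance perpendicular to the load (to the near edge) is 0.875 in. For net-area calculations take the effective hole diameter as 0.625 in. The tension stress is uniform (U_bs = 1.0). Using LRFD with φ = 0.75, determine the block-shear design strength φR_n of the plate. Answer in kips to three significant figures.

Shear plane L_v = 1.125 + 2·2 = 5.125 in; A_gv = 5.125 × 0.3125 = 1.602 in².
A_nv = (5.125 − 2.5·0.625) × 0.3125 = 1.113 in².
A_nt = (0.875 − 0.5·0.625) × 0.3125 = 0.1758 in².
0.6 F_u A_nv = 43.42 kips; 0.6 F_y A_gv = 48.05 kips → shear rupture governs the shear term.
R_n = 43.42 + 1.0 × 65 × 0.1758 = 54.84 kips.
Design strength φR_n = 0.75 × 54.84 = 41.1 kips.

41.1 kips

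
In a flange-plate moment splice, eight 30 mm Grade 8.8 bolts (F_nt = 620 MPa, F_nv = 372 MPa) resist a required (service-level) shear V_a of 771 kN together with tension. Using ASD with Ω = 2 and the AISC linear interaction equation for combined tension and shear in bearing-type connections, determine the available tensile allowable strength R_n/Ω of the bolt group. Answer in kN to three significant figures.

A_b = π·30²/4 = 706.9 mm²; f_rv = 771 × 1000 / (8 × 706.9) = 136.3 MPa.
F'_nt = 1.3 F_nt − (Ω F_nt / F_nv) f_rv = 1.3·620 − (2·620/372)·136.3 = 351.5 MPa, capped at F_nt → F'_nt = 351.5 MPa.
R_n = F'_nt · A_b · n = 351.5 × 706.9 × 8 / 1000 = 1988 kN.
Allowable strength R_n/Ω = 1988 / 2 = 994 kN.

994 kN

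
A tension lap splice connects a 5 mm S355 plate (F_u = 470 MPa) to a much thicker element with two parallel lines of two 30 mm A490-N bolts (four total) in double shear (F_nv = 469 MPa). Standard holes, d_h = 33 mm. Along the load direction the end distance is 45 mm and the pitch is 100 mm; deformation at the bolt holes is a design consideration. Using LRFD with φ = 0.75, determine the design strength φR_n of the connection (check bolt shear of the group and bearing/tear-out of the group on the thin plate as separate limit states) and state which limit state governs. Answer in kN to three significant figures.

374 kN (bearing governs)

Bolt shear: A_b = π·30²/4 = 706.9 mm²; R_n = 469 × 706.9 × 4 × 2 / 1000 = 2652 kN → 0.75 × 2652 = 1990 kN.
Bearing (1.2 l_c t F_u ≤ 2.4 d t F_u): upper limit = 2.4·30·5·470 / 1000 = 169.2 kN.
  Edge l_c = 45 − 33/2 = 28.5 → r_n = 80.37 kN; interior l_c = 100 − 33 = 67 → r_n = 169.2 kN.
  R_n,bearing = 2·80.37 + 2·169.2 = 499.1 kN → 0.75 × 499.1 = 374 kN.
Bearing governs: 374 kN.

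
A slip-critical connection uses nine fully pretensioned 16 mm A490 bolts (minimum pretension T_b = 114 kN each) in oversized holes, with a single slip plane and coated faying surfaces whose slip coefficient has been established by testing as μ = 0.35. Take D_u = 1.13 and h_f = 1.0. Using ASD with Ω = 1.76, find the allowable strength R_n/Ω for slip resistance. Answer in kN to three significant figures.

R_n = μ · D_u · h_f · T_b · n_s · n_b = 0.35 × 1.13 × 1.0 × 114 × 1 × 9 = 405.8 kN.
Allowable strength R_n/Ω = 405.8 / 1.76 = 231 kN.

231 kN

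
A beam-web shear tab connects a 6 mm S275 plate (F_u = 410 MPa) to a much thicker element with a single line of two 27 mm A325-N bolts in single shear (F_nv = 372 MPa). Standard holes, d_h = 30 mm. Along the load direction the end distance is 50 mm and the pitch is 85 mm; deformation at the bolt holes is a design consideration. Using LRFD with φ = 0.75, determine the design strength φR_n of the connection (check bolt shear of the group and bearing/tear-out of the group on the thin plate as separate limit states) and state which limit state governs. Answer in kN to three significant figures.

197 kN (bearing governs)

Bolt shear: A_b = π·27²/4 = 572.6 mm²; R_n = 372 × 572.6 × 2 × 1 / 1000 = 426 kN → 0.75 × 426 = 319 kN.
Bearing (1.2 l_c t F_u ≤ 2.4 d t F_u): upper limit = 2.4·27·6·410 / 1000 = 159.4 kN.
  Edge l_c = 50 − 30/2 = 35 → r_n = 103.3 kN; interior l_c = 85 − 30 = 55 → r_n = 159.4 kN.
  R_n,bearing = 1·103.3 + 1·159.4 = 262.7 kN → 0.75 × 262.7 = 197 kN.
Bearing governs: 197 kN.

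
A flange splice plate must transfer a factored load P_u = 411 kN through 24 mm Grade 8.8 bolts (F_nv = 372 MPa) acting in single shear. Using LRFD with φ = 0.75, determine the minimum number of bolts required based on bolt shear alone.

A_b = π·24²/4 = 452.4 mm².
Per-bolt design strength φR_n = 0.75 × 372 × 452.4 × 1 / 1000 = 126.2 kN.
n ≥ 411 / 126.2 = 3.256 → use 4 bolts.

4 bolts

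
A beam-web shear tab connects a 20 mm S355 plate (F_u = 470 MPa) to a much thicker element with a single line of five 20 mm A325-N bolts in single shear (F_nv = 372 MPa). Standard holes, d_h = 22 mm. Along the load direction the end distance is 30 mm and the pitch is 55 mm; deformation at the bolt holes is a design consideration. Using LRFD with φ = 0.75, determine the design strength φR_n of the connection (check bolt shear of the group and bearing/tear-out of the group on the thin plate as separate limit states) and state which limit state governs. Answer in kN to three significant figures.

438 kN (bolt shear governs)

Bolt shear: A_b = π·20²/4 = 314.2 mm²; R_n = 372 × 314.2 × 5 × 1 / 1000 = 584.3 kN → 0.75 × 584.3 = 438 kN.
Bearing (1.2 l_c t F_u ≤ 2.4 d t F_u): upper limit = 2.4·20·20·470 / 1000 = 451.2 kN.
  Edge l_c = 30 − 22/2 = 19 → r_n = 214.3 kN; interior l_c = 55 − 22 = 33 → r_n = 372.2 kN.
  R_n,bearing = 1·214.3 + 4·372.2 = 1703 kN → 0.75 × 1703 = 1280 kN.
Bolt shear governs: 438 kN.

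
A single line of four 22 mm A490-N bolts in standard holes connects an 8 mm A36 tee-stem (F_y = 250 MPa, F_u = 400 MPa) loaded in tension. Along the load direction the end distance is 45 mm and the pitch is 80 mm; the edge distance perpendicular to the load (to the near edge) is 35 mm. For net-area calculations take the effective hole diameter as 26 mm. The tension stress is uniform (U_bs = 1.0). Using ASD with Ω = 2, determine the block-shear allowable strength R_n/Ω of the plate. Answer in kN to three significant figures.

206 kN

Shear plane L_v = 45 + 3·80 = 285 mm; A_gv = 285 × 8 = 2280 mm².
A_nv = (285 − 3.5·26) × 8 = 1552 mm².
A_nt = (35 − 0.5·26) × 8 = 176 mm².
0.6 F_u A_nv = 372.5 kN; 0.6 F_y A_gv = 342 kN → shear yielding governs the shear term.
R_n = 342 + 1.0 × 400 × 176 / 1000 = 412.4 kN.
Allowable strength R_n/Ω = 412.4 / 2 = 206 kN.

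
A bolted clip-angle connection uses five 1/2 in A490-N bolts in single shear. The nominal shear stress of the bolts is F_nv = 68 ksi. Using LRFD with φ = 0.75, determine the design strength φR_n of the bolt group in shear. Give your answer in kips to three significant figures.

A_b = π × 0.5² / 4 = 0.1963 in².
R_n = F_nv · A_b · n · n_s = 68 × 0.1963 × 5 × 1 = 66.76 kips.
Design strength φR_n = 0.75 × 66.76 = 50.1 kips.

50.1 kips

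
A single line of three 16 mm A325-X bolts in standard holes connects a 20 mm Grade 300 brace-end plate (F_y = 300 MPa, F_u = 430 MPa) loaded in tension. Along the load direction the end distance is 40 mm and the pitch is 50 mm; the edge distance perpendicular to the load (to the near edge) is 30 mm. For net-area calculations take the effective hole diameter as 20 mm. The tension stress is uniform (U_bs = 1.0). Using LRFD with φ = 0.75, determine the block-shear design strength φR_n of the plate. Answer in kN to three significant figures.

477 kN

Shear plane L_v = 40 + 2·50 = 140 mm; A_gv = 140 × 20 = 2800 mm².
A_nv = (140 − 2.5·20) × 20 = 1800 mm².
A_nt = (30 − 0.5·20) × 20 = 400 mm².
0.6 F_u A_nv = 464.4 kN; 0.6 F_y A_gv = 504 kN → shear rupture governs the shear term.
R_n = 464.4 + 1.0 × 430 × 400 / 1000 = 636.4 kN.
Design strength φR_n = 0.75 × 636.4 = 477 kN.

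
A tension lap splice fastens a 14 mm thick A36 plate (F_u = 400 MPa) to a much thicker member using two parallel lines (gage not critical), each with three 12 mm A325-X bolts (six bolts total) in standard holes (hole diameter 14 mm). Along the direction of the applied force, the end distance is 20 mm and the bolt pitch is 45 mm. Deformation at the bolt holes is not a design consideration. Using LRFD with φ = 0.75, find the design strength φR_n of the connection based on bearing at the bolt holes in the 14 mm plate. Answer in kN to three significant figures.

Per bolt r_n = 1.5 l_c t F_u ≤ 3.0 d t F_u; upper limit = 3.0 × 12 × 14 × 400 / 1000 = 201.6 kN.
Edge bolt: l_c = 20 − 14/2 = 13 mm → 1.5 × 13 × 14 × 400 / 1000 = 109.2 → r_n = 109.2 kN.
Interior bolts: l_c = 45 − 14 = 31 mm → 1.5 × 31 × 14 × 400 / 1000 = 260.4 → r_n = 201.6 kN.
R_n = 2 × 109.2 + 4 × 201.6 = 1025 kN.
Design strength φR_n = 0.75 × 1025 = 769 kN.

769 kN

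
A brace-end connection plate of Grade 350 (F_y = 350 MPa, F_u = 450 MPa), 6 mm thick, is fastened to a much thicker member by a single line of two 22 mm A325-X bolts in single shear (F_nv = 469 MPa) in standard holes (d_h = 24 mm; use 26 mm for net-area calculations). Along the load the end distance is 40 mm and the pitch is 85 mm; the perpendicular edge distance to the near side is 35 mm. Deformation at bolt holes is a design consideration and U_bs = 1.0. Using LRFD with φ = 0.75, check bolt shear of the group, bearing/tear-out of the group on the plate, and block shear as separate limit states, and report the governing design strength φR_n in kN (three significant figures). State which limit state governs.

149 kN (block shear governs)

Bolt shear: A_b = π·22²/4 = 380.1 mm²; R_n = 469 × 380.1 × 2 × 1 / 1000 = 356.6 kN → 0.75 × 356.6 = 267 kN.
Bearing: edge l_c = 28, r_n = 90.72 kN; interior l_c = 61, r_n = 142.6 kN; R_n = 90.72 + 1·142.6 = 233.3 kN → 175 kN.
Block shear: A_gv = 750, A_nv = 516, A_nt = 132 mm²; R_n = min(0.6F_uA_nv, 0.6F_yA_gv) + U_bs·F_u·A_nt = 198.7 kN → 149 kN.
Block shear governs: 149 kN.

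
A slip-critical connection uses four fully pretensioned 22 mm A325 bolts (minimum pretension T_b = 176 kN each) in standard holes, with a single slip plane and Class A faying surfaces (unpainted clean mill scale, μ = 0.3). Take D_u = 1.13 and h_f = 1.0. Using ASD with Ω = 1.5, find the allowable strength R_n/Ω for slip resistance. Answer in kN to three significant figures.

159 kN

R_n = μ · D_u · h_f · T_b · n_s · n_b = 0.3 × 1.13 × 1.0 × 176 × 1 × 4 = 238.7 kN.
Allowable strength R_n/Ω = 238.7 / 1.5 = 159 kN.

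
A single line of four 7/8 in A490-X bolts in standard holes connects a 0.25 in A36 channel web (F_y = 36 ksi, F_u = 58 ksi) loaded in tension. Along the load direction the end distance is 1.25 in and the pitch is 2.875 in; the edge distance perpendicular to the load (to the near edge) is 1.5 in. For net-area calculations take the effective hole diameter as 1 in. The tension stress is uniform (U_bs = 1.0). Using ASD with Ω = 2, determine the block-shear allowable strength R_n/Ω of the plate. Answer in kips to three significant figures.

Shear plane L_v = 1.25 + 3·2.875 = 9.875 in; A_gv = 9.875 × 0.25 = 2.469 in².
A_nv = (9.875 − 3.5·1) × 0.25 = 1.594 in².
A_nt = (1.5 − 0.5·1) × 0.25 = 0.25 in².
0.6 F_u A_nv = 55.46 kips; 0.6 F_y A_gv = 53.32 kips → shear yielding governs the shear term.
R_n = 53.32 + 1.0 × 58 × 0.25 = 67.82 kips.
Allowable strength R_n/Ω = 67.82 / 2 = 33.9 kips.

33.9 kips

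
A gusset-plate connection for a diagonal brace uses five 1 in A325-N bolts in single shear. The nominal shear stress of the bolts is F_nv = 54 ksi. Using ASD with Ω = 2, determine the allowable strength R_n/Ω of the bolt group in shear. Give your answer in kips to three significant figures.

A_b = π × 1² / 4 = 0.7854 in².
R_n = F_nv · A_b · n · n_s = 54 × 0.7854 × 5 × 1 = 212.1 kips.
Allowable strength R_n/Ω = 212.1 / 2 = 106 kips.

106 kips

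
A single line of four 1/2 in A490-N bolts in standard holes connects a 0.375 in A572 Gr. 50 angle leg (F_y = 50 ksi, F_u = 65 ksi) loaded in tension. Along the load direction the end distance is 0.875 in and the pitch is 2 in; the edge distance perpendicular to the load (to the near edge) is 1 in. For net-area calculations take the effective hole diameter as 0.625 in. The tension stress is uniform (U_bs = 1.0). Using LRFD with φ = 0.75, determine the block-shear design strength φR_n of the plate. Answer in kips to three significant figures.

Shear plane L_v = 0.875 + 3·2 = 6.875 in; A_gv = 6.875 × 0.375 = 2.578 in².
A_nv = (6.875 − 3.5·0.625) × 0.375 = 1.758 in².
A_nt = (1 − 0.5·0.625) × 0.375 = 0.2578 in².
0.6 F_u A_nv = 68.55 kips; 0.6 F_y A_gv = 77.34 kips → shear rupture governs the shear term.
R_n = 68.55 + 1.0 × 65 × 0.2578 = 85.31 kips.
Design strength φR_n = 0.75 × 85.31 = 64 kips.

64 kips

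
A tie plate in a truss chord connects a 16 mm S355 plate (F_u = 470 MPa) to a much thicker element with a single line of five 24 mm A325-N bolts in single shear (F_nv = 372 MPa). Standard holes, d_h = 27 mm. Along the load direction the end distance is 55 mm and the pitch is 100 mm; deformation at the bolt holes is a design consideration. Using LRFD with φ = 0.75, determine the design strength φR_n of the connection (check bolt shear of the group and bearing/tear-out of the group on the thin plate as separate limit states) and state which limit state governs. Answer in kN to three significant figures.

Bolt shear: A_b = π·24²/4 = 452.4 mm²; R_n = 372 × 452.4 × 5 × 1 / 1000 = 841.4 kN → 0.75 × 841.4 = 631 kN.
Bearing (1.2 l_c t F_u ≤ 2.4 d t F_u): upper limit = 2.4·24·16·470 / 1000 = 433.2 kN.
  Edge l_c = 55 − 27/2 = 41.5 → r_n = 374.5 kN; interior l_c = 100 − 27 = 73 → r_n = 433.2 kN.
  R_n,bearing = 1·374.5 + 4·433.2 = 2107 kN → 0.75 × 2107 = 1580 kN.
Bolt shear governs: 631 kN.

631 kN (bolt shear governs)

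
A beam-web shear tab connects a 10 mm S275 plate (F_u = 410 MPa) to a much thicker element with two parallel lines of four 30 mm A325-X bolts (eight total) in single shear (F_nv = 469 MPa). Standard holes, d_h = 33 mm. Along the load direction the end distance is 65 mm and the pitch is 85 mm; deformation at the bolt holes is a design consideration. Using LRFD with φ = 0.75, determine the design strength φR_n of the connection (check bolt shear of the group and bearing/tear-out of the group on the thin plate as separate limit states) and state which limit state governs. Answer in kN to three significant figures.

1510 kN (bearing governs)

Bolt shear: A_b = π·30²/4 = 706.9 mm²; R_n = 469 × 706.9 × 8 × 1 / 1000 = 2652 kN → 0.75 × 2652 = 1990 kN.
Bearing (1.2 l_c t F_u ≤ 2.4 d t F_u): upper limit = 2.4·30·10·410 / 1000 = 295.2 kN.
  Edge l_c = 65 − 33/2 = 48.5 → r_n = 238.6 kN; interior l_c = 85 − 33 = 52 → r_n = 255.8 kN.
  R_n,bearing = 2·238.6 + 6·255.8 = 2012 kN → 0.75 × 2012 = 1510 kN.
Bearing governs: 1510 kN.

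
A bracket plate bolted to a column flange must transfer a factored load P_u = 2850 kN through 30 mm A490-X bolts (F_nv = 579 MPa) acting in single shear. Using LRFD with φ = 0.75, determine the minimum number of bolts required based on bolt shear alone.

A_b = π·30²/4 = 706.9 mm².
Per-bolt design strength φR_n = 0.75 × 579 × 706.9 × 1 / 1000 = 307 kN.
n ≥ 2850 / 307 = 9.285 → use 10 bolts.

10 bolts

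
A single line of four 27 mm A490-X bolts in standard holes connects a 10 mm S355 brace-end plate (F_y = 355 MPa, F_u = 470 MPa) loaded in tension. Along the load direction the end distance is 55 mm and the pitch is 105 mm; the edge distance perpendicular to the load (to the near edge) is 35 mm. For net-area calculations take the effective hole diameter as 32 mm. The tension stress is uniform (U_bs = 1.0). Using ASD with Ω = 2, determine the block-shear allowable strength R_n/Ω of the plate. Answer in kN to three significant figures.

Shear plane L_v = 55 + 3·105 = 370 mm; A_gv = 370 × 10 = 3700 mm².
A_nv = (370 − 3.5·32) × 10 = 2580 mm².
A_nt = (35 − 0.5·32) × 10 = 190 mm².
0.6 F_u A_nv = 727.6 kN; 0.6 F_y A_gv = 788.1 kN → shear rupture governs the shear term.
R_n = 727.6 + 1.0 × 470 × 190 / 1000 = 816.9 kN.
Allowable strength R_n/Ω = 816.9 / 2 = 408 kN.

408 kN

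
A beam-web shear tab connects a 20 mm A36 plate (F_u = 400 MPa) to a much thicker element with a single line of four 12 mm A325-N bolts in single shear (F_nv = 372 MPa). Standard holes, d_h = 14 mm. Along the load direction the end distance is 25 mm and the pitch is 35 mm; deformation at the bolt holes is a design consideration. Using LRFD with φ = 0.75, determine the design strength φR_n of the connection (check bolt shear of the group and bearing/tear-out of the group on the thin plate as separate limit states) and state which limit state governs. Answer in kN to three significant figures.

126 kN (bolt shear governs)

Bolt shear: A_b = π·12²/4 = 113.1 mm²; R_n = 372 × 113.1 × 4 × 1 / 1000 = 168.3 kN → 0.75 × 168.3 = 126 kN.
Bearing (1.2 l_c t F_u ≤ 2.4 d t F_u): upper limit = 2.4·12·20·400 / 1000 = 230.4 kN.
  Edge l_c = 25 − 14/2 = 18 → r_n = 172.8 kN; interior l_c = 35 − 14 = 21 → r_n = 201.6 kN.
  R_n,bearing = 1·172.8 + 3·201.6 = 777.6 kN → 0.75 × 777.6 = 583 kN.
Bolt shear governs: 126 kN.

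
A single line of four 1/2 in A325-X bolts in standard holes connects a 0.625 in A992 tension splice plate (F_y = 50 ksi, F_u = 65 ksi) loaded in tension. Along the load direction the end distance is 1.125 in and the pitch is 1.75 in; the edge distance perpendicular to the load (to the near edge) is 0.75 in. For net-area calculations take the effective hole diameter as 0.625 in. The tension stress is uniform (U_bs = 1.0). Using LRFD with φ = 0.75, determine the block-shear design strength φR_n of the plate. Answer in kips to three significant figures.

Shear plane L_v = 1.125 + 3·1.75 = 6.375 in; A_gv = 6.375 × 0.625 = 3.984 in².
A_nv = (6.375 − 3.5·0.625) × 0.625 = 2.617 in².
A_nt = (0.75 − 0.5·0.625) × 0.625 = 0.2734 in².
0.6 F_u A_nv = 102.1 kips; 0.6 F_y A_gv = 119.5 kips → shear rupture governs the shear term.
R_n = 102.1 + 1.0 × 65 × 0.2734 = 119.8 kips.
Design strength φR_n = 0.75 × 119.8 = 89.9 kips.

89.9 kips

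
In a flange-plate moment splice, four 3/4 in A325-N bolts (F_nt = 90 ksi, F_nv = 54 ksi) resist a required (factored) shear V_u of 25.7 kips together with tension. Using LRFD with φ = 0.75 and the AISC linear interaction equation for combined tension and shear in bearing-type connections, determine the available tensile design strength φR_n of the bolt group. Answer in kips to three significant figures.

A_b = π·0.75²/4 = 0.4418 in²; f_rv = 25.7 / (4 × 0.4418) = 14.54 ksi.
F'_nt = 1.3 F_nt − (F_nt / φF_nv) f_rv = 1.3·90 − (90/(0.75·54))·14.54 = 84.68 ksi, capped at F_nt → F'_nt = 84.68 ksi.
R_n = F'_nt · A_b · n = 84.68 × 0.4418 × 4 = 149.6 kips.
Design strength φR_n = 0.75 × 149.6 = 112 kips.

112 kips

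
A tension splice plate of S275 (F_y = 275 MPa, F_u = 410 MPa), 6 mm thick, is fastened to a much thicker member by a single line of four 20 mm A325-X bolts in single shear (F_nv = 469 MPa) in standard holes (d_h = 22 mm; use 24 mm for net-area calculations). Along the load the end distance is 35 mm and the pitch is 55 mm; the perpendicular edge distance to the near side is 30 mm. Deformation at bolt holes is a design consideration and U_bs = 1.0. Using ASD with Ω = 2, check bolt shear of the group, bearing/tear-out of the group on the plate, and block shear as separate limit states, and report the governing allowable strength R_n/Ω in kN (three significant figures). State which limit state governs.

108 kN (block shear governs)

Bolt shear: A_b = π·20²/4 = 314.2 mm²; R_n = 469 × 314.2 × 4 × 1 / 1000 = 589.4 kN → 589.4 / 2 = 295 kN.
Bearing: edge l_c = 24, r_n = 70.85 kN; interior l_c = 33, r_n = 97.42 kN; R_n = 70.85 + 3·97.42 = 363.1 kN → 182 kN.
Block shear: A_gv = 1200, A_nv = 696, A_nt = 108 mm²; R_n = min(0.6F_uA_nv, 0.6F_yA_gv) + U_bs·F_u·A_nt = 215.5 kN → 108 kN.
Block shear governs: 108 kN.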